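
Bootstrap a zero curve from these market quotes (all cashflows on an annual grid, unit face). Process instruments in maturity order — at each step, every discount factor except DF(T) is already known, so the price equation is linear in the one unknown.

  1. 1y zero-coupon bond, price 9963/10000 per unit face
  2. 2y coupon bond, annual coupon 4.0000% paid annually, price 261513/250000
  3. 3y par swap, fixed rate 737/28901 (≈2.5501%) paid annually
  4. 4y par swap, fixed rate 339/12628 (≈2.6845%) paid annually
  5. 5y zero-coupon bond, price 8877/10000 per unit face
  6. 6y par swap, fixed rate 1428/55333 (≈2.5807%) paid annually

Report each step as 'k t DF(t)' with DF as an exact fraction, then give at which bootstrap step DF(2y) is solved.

step 1 [1y] zero: DF = P = 9963/10000 ≈ 0.996300
step 2 [2y] bond c/1=1/25: DF=(261513/250000 − 1/25·(0.996300))/(1+1/25) = 387/400 ≈ 0.967500
step 3 [3y] swap r/1=737/28901: DF=(1 − 737/28901·(0.996300+0.967500))/(1+737/28901) = 9263/10000 ≈ 0.926300
step 4 [4y] swap r/1=339/12628: DF=(1 − 339/12628·(0.996300+0.967500+0.926300))/(1+339/12628) = 8983/10000 ≈ 0.898300
step 5 [5y] zero: DF = P = 8877/10000 ≈ 0.887700
step 6 [6y] swap r/1=1428/55333: DF=(1 − 1428/55333·(0.996300+0.967500+0.926300+0.898300+0.887700))/(1+1428/55333) = 2143/2500 ≈ 0.857200

1 1 9963/10000
2 2 387/400
3 3 9263/10000
4 4 8983/10000
5 5 8877/10000
6 6 2143/2500
DF(2y) is solved at step 2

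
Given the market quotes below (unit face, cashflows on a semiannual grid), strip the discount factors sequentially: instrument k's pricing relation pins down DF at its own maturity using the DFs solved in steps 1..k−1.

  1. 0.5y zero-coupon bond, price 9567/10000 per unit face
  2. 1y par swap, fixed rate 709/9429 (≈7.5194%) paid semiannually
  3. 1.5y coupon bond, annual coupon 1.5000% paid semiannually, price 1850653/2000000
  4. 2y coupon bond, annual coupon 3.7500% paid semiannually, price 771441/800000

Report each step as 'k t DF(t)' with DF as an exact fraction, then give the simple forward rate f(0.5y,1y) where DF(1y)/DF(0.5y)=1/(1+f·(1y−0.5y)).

step 1 [0.5y] zero: DF = P = 9567/10000 ≈ 0.956700
step 2 [1y] swap r/2=709/18858: DF=(1 − 709/18858·(0.956700))/(1+709/18858) = 9291/10000 ≈ 0.929100
step 3 [1.5y] bond c/2=3/400: DF=(1850653/2000000 − 3/400·(0.956700+0.929100))/(1+3/400) = 2261/2500 ≈ 0.904400
step 4 [2y] bond c/2=3/160: DF=(771441/800000 − 3/160·(0.956700+0.929100+0.904400))/(1+3/160) = 1119/1250 ≈ 0.895200

1 1/2 9567/10000
2 1 9291/10000
3 3/2 2261/2500
4 2 1119/1250
f(0.5y,1y) = ((9567/10000)/(9291/10000) − 1)/(1/2) = 184/3097 ≈ 5.9412%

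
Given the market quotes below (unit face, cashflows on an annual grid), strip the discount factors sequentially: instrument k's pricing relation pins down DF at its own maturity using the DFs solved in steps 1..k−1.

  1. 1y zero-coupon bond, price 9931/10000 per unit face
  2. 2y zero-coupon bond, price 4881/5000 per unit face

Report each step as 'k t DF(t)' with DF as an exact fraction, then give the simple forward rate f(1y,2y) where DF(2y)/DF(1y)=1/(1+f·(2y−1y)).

step 1 [1y] zero: DF = P = 9931/10000 ≈ 0.993100
step 2 [2y] zero: DF = P = 4881/5000 ≈ 0.976200

1 1 9931/10000
2 2 4881/5000
f(1y,2y) = ((9931/10000)/(4881/5000) − 1)/(1) = 169/9762 ≈ 1.7312%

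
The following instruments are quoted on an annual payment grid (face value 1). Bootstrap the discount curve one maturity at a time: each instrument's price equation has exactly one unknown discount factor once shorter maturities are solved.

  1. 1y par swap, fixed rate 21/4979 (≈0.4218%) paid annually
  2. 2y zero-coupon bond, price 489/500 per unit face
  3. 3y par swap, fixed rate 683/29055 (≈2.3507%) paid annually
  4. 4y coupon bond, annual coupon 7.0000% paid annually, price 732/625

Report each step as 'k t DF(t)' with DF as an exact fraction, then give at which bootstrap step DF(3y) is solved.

1 1 4979/5000
2 2 489/500
3 3 9317/10000
4 4 1809/2000
DF(3y) is solved at step 3

step 1 [1y] swap r/1=21/4979: DF=(1 − 21/4979·(0))/(1+21/4979) = 4979/5000 ≈ 0.995800
step 2 [2y] zero: DF = P = 489/500 ≈ 0.978000
step 3 [3y] swap r/1=683/29055: DF=(1 − 683/29055·(0.995800+0.978000))/(1+683/29055) = 9317/10000 ≈ 0.931700
step 4 [4y] bond c/1=7/100: DF=(732/625 − 7/100·(0.995800+0.978000+0.931700))/(1+7/100) = 1809/2000 ≈ 0.904500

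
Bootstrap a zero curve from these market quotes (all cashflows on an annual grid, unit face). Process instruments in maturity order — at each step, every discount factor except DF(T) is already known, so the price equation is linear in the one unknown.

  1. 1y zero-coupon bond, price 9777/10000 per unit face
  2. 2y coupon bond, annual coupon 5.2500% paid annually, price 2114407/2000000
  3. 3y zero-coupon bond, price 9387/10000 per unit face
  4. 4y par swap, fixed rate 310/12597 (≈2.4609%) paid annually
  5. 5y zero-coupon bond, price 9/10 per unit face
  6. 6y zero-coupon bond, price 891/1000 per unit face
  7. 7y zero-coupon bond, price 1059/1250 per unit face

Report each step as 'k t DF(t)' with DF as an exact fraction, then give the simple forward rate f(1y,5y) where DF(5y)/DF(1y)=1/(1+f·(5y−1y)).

step 1 [1y] zero: DF = P = 9777/10000 ≈ 0.977700
step 2 [2y] bond c/1=21/400: DF=(2114407/2000000 − 21/400·(0.977700))/(1+21/400) = 9557/10000 ≈ 0.955700
step 3 [3y] zero: DF = P = 9387/10000 ≈ 0.938700
step 4 [4y] swap r/1=310/12597: DF=(1 − 310/12597·(0.977700+0.955700+0.938700))/(1+310/12597) = 907/1000 ≈ 0.907000
step 5 [5y] zero: DF = P = 9/10 ≈ 0.900000
step 6 [6y] zero: DF = P = 891/1000 ≈ 0.891000
step 7 [7y] zero: DF = P = 1059/1250 ≈ 0.847200

1 1 9777/10000
2 2 9557/10000
3 3 9387/10000
4 4 907/1000
5 5 9/10
6 6 891/1000
7 7 1059/1250
f(1y,5y) = ((9777/10000)/(9/10) − 1)/(4) = 259/12000 ≈ 2.1583%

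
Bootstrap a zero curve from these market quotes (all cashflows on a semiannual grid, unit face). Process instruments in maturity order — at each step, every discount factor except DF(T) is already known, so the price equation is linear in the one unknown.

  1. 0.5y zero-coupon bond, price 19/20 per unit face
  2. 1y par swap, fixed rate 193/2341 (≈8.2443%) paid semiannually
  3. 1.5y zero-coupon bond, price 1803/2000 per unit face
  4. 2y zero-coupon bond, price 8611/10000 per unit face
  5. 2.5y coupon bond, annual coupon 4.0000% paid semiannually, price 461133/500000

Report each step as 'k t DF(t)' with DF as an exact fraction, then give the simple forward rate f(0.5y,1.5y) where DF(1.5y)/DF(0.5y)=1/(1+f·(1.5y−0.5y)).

step 1 [0.5y] zero: DF = P = 19/20 ≈ 0.950000
step 2 [1y] swap r/2=193/4682: DF=(1 − 193/4682·(0.950000))/(1+193/4682) = 2307/2500 ≈ 0.922800
step 3 [1.5y] zero: DF = P = 1803/2000 ≈ 0.901500
step 4 [2y] zero: DF = P = 8611/10000 ≈ 0.861100
step 5 [2.5y] bond c/2=1/50: DF=(461133/500000 − 1/50·(0.950000+0.922800+0.901500+0.861100))/(1+1/50) = 8329/10000 ≈ 0.832900

1 1/2 19/20
2 1 2307/2500
3 3/2 1803/2000
4 2 8611/10000
5 5/2 8329/10000
f(0.5y,1.5y) = ((19/20)/(1803/2000) − 1)/(1) = 97/1803 ≈ 5.3799%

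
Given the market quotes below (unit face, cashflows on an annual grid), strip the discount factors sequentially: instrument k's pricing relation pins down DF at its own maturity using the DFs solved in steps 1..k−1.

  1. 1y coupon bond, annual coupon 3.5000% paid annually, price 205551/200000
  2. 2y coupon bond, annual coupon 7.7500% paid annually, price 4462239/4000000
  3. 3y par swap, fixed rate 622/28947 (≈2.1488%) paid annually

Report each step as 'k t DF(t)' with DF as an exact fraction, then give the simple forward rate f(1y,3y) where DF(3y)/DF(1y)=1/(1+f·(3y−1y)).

1 1 993/1000
2 2 9639/10000
3 3 4689/5000
f(1y,3y) = ((993/1000)/(4689/5000) − 1)/(2) = 46/1563 ≈ 2.9431%

step 1 [1y] bond c/1=7/200: DF=(205551/200000 − 7/200·(0))/(1+7/200) = 993/1000 ≈ 0.993000
step 2 [2y] bond c/1=31/400: DF=(4462239/4000000 − 31/400·(0.993000))/(1+31/400) = 9639/10000 ≈ 0.963900
step 3 [3y] swap r/1=622/28947: DF=(1 − 622/28947·(0.993000+0.963900))/(1+622/28947) = 4689/5000 ≈ 0.937800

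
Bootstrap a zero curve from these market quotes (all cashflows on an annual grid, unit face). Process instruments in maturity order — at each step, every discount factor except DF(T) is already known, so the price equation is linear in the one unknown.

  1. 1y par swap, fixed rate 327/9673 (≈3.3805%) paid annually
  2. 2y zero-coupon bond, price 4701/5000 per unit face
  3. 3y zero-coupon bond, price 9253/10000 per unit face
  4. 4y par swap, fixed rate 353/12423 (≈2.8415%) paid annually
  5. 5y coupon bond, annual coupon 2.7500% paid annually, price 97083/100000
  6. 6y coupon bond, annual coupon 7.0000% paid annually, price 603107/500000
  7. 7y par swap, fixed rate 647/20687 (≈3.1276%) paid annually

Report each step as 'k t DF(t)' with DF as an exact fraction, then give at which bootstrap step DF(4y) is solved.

1 1 9673/10000
2 2 4701/5000
3 3 9253/10000
4 4 8941/10000
5 5 8451/10000
6 6 4141/5000
7 7 8059/10000
DF(4y) is solved at step 4

step 1 [1y] swap r/1=327/9673: DF=(1 − 327/9673·(0))/(1+327/9673) = 9673/10000 ≈ 0.967300
step 2 [2y] zero: DF = P = 4701/5000 ≈ 0.940200
step 3 [3y] zero: DF = P = 9253/10000 ≈ 0.925300
step 4 [4y] swap r/1=353/12423: DF=(1 − 353/12423·(0.967300+0.940200+0.925300))/(1+353/12423) = 8941/10000 ≈ 0.894100
step 5 [5y] bond c/1=11/400: DF=(97083/100000 − 11/400·(0.967300+0.940200+0.925300+0.894100))/(1+11/400) = 8451/10000 ≈ 0.845100
step 6 [6y] bond c/1=7/100: DF=(603107/500000 − 7/100·(0.967300+0.940200+0.925300+0.894100+0.845100))/(1+7/100) = 4141/5000 ≈ 0.828200
step 7 [7y] swap r/1=647/20687: DF=(1 − 647/20687·(0.967300+0.940200+0.925300+0.894100+0.845100+0.828200))/(1+647/20687) = 8059/10000 ≈ 0.805900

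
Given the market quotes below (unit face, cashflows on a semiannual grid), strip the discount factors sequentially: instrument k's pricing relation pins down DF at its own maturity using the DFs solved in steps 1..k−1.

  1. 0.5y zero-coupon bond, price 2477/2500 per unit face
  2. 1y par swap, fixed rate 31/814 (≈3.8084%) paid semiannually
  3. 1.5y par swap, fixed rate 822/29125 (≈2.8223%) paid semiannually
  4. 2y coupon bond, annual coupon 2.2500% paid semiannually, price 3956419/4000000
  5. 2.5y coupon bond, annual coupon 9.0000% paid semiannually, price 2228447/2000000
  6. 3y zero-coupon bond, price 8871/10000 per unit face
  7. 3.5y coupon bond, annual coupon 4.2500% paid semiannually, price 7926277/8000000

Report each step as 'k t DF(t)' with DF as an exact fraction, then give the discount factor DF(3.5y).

step 1 [0.5y] zero: DF = P = 2477/2500 ≈ 0.990800
step 2 [1y] swap r/2=31/1628: DF=(1 − 31/1628·(0.990800))/(1+31/1628) = 2407/2500 ≈ 0.962800
step 3 [1.5y] swap r/2=411/29125: DF=(1 − 411/29125·(0.990800+0.962800))/(1+411/29125) = 9589/10000 ≈ 0.958900
step 4 [2y] bond c/2=9/800: DF=(3956419/4000000 − 9/800·(0.990800+0.962800+0.958900))/(1+9/800) = 9457/10000 ≈ 0.945700
step 5 [2.5y] bond c/2=9/200: DF=(2228447/2000000 − 9/200·(0.990800+0.962800+0.958900+0.945700))/(1+9/200) = 9001/10000 ≈ 0.900100
step 6 [3y] zero: DF = P = 8871/10000 ≈ 0.887100
step 7 [3.5y] bond c/2=17/800: DF=(7926277/8000000 − 17/800·(0.990800+0.962800+0.958900+0.945700+0.900100+0.887100))/(1+17/800) = 8527/10000 ≈ 0.852700

1 1/2 2477/2500
2 1 2407/2500
3 3/2 9589/10000
4 2 9457/10000
5 5/2 9001/10000
6 3 8871/10000
7 7/2 8527/10000
DF(3.5y) = 8527/10000 ≈ 0.852700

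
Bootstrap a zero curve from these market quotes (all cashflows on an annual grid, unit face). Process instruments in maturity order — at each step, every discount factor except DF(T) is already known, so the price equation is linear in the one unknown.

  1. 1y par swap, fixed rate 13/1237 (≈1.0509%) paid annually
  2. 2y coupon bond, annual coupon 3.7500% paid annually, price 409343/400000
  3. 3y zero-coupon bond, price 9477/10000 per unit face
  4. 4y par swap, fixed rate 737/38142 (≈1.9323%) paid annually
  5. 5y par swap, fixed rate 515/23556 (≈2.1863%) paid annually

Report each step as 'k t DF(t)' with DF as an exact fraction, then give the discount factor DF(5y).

1 1 1237/1250
2 2 4753/5000
3 3 9477/10000
4 4 9263/10000
5 5 897/1000
DF(5y) = 897/1000 ≈ 0.897000

step 1 [1y] swap r/1=13/1237: DF=(1 − 13/1237·(0))/(1+13/1237) = 1237/1250 ≈ 0.989600
step 2 [2y] bond c/1=3/80: DF=(409343/400000 − 3/80·(0.989600))/(1+3/80) = 4753/5000 ≈ 0.950600
step 3 [3y] zero: DF = P = 9477/10000 ≈ 0.947700
step 4 [4y] swap r/1=737/38142: DF=(1 − 737/38142·(0.989600+0.950600+0.947700))/(1+737/38142) = 9263/10000 ≈ 0.926300
step 5 [5y] swap r/1=515/23556: DF=(1 − 515/23556·(0.989600+0.950600+0.947700+0.926300))/(1+515/23556) = 897/1000 ≈ 0.897000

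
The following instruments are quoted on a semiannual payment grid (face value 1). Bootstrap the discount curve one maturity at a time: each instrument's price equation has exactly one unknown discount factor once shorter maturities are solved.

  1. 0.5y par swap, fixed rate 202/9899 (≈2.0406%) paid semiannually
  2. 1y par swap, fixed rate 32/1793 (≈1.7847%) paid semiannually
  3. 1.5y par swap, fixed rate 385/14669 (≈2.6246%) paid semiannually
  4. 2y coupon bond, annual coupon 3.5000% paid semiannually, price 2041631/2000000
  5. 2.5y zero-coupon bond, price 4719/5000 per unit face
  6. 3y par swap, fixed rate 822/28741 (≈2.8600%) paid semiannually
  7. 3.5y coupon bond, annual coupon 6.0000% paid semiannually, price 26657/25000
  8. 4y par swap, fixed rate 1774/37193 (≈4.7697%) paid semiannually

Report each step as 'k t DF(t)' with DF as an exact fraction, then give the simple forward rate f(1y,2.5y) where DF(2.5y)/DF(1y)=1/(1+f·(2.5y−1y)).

step 1 [0.5y] swap r/2=101/9899: DF=(1 − 101/9899·(0))/(1+101/9899) = 9899/10000 ≈ 0.989900
step 2 [1y] swap r/2=16/1793: DF=(1 − 16/1793·(0.989900))/(1+16/1793) = 614/625 ≈ 0.982400
step 3 [1.5y] swap r/2=385/29338: DF=(1 − 385/29338·(0.989900+0.982400))/(1+385/29338) = 1923/2000 ≈ 0.961500
step 4 [2y] bond c/2=7/400: DF=(2041631/2000000 − 7/400·(0.989900+0.982400+0.961500))/(1+7/400) = 1191/1250 ≈ 0.952800
step 5 [2.5y] zero: DF = P = 4719/5000 ≈ 0.943800
step 6 [3y] swap r/2=411/28741: DF=(1 − 411/28741·(0.989900+0.982400+0.961500+0.952800+0.943800))/(1+411/28741) = 4589/5000 ≈ 0.917800
step 7 [3.5y] bond c/2=3/100: DF=(26657/25000 − 3/100·(0.989900+0.982400+0.961500+0.952800+0.943800+0.917800))/(1+3/100) = 4339/5000 ≈ 0.867800
step 8 [4y] swap r/2=887/37193: DF=(1 − 887/37193·(0.989900+0.982400+0.961500+0.952800+0.943800+0.917800+0.867800))/(1+887/37193) = 4113/5000 ≈ 0.822600

1 1/2 9899/10000
2 1 614/625
3 3/2 1923/2000
4 2 1191/1250
5 5/2 4719/5000
6 3 4589/5000
7 7/2 4339/5000
8 4 4113/5000
f(1y,2.5y) = ((614/625)/(4719/5000) − 1)/(3/2) = 386/14157 ≈ 2.7266%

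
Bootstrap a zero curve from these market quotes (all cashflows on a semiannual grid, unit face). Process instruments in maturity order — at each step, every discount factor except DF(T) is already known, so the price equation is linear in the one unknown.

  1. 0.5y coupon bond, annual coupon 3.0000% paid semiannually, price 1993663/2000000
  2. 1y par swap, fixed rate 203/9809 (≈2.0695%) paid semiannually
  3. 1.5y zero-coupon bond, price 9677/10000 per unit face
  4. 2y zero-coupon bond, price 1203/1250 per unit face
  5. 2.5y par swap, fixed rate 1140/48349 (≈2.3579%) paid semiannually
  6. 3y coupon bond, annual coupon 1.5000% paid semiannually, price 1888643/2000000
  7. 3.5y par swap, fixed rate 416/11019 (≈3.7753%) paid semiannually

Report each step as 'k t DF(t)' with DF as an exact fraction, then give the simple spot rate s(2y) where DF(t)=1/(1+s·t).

1 1/2 9821/10000
2 1 9797/10000
3 3/2 9677/10000
4 2 1203/1250
5 5/2 943/1000
6 3 9013/10000
7 7/2 547/625
s(2y) = (1/(1203/1250) − 1)/(2) = 47/2406 ≈ 1.9534%

step 1 [0.5y] bond c/2=3/200: DF=(1993663/2000000 − 3/200·(0))/(1+3/200) = 9821/10000 ≈ 0.982100
step 2 [1y] swap r/2=203/19618: DF=(1 − 203/19618·(0.982100))/(1+203/19618) = 9797/10000 ≈ 0.979700
step 3 [1.5y] zero: DF = P = 9677/10000 ≈ 0.967700
step 4 [2y] zero: DF = P = 1203/1250 ≈ 0.962400
step 5 [2.5y] swap r/2=570/48349: DF=(1 − 570/48349·(0.982100+0.979700+0.967700+0.962400))/(1+570/48349) = 943/1000 ≈ 0.943000
step 6 [3y] bond c/2=3/400: DF=(1888643/2000000 − 3/400·(0.982100+0.979700+0.967700+0.962400+0.943000))/(1+3/400) = 9013/10000 ≈ 0.901300
step 7 [3.5y] swap r/2=208/11019: DF=(1 − 208/11019·(0.982100+0.979700+0.967700+0.962400+0.943000+0.901300))/(1+208/11019) = 547/625 ≈ 0.875200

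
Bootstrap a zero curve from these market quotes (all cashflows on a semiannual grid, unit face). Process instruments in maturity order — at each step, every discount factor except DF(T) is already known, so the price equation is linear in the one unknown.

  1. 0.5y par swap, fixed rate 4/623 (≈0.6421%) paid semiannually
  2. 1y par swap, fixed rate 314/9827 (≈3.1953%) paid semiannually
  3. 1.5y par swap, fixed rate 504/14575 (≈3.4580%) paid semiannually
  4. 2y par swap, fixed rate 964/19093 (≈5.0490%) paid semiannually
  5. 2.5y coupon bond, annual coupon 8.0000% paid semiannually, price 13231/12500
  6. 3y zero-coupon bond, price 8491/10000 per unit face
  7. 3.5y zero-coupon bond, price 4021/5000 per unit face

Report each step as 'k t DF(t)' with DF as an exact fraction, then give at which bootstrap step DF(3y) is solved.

1 1/2 623/625
2 1 4843/5000
3 3/2 1187/1250
4 2 2259/2500
5 5/2 8709/10000
6 3 8491/10000
7 7/2 4021/5000
DF(3y) is solved at step 6

step 1 [0.5y] swap r/2=2/623: DF=(1 − 2/623·(0))/(1+2/623) = 623/625 ≈ 0.996800
step 2 [1y] swap r/2=157/9827: DF=(1 − 157/9827·(0.996800))/(1+157/9827) = 4843/5000 ≈ 0.968600
step 3 [1.5y] swap r/2=252/14575: DF=(1 − 252/14575·(0.996800+0.968600))/(1+252/14575) = 1187/1250 ≈ 0.949600
step 4 [2y] swap r/2=482/19093: DF=(1 − 482/19093·(0.996800+0.968600+0.949600))/(1+482/19093) = 2259/2500 ≈ 0.903600
step 5 [2.5y] bond c/2=1/25: DF=(13231/12500 − 1/25·(0.996800+0.968600+0.949600+0.903600))/(1+1/25) = 8709/10000 ≈ 0.870900
step 6 [3y] zero: DF = P = 8491/10000 ≈ 0.849100
step 7 [3.5y] zero: DF = P = 4021/5000 ≈ 0.804200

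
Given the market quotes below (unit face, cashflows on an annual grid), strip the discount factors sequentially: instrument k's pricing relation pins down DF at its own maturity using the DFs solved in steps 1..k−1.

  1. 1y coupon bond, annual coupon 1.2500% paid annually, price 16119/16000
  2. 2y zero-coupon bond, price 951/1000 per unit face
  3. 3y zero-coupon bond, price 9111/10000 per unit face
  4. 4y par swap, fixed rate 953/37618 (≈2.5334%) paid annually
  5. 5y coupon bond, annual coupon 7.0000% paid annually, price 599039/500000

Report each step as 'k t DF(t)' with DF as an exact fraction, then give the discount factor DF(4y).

1 1 199/200
2 2 951/1000
3 3 9111/10000
4 4 9047/10000
5 5 546/625
DF(4y) = 9047/10000 ≈ 0.904700

step 1 [1y] bond c/1=1/80: DF=(16119/16000 − 1/80·(0))/(1+1/80) = 199/200 ≈ 0.995000
step 2 [2y] zero: DF = P = 951/1000 ≈ 0.951000
step 3 [3y] zero: DF = P = 9111/10000 ≈ 0.911100
step 4 [4y] swap r/1=953/37618: DF=(1 − 953/37618·(0.995000+0.951000+0.911100))/(1+953/37618) = 9047/10000 ≈ 0.904700
step 5 [5y] bond c/1=7/100: DF=(599039/500000 − 7/100·(0.995000+0.951000+0.911100+0.904700))/(1+7/100) = 546/625 ≈ 0.873600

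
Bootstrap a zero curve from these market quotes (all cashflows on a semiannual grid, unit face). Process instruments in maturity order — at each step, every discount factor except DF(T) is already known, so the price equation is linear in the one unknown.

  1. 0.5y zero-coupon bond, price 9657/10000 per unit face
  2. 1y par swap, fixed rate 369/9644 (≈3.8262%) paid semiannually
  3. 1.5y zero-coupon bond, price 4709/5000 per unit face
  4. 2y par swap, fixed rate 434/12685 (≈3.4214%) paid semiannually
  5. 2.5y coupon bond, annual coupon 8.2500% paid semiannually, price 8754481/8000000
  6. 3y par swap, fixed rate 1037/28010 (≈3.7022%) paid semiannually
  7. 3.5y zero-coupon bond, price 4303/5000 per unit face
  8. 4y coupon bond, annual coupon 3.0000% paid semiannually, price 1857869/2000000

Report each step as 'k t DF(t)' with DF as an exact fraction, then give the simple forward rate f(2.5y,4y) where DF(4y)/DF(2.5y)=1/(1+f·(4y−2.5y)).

step 1 [0.5y] zero: DF = P = 9657/10000 ≈ 0.965700
step 2 [1y] swap r/2=369/19288: DF=(1 − 369/19288·(0.965700))/(1+369/19288) = 9631/10000 ≈ 0.963100
step 3 [1.5y] zero: DF = P = 4709/5000 ≈ 0.941800
step 4 [2y] swap r/2=217/12685: DF=(1 − 217/12685·(0.965700+0.963100+0.941800))/(1+217/12685) = 9349/10000 ≈ 0.934900
step 5 [2.5y] bond c/2=33/800: DF=(8754481/8000000 − 33/800·(0.965700+0.963100+0.941800+0.934900))/(1+33/800) = 4501/5000 ≈ 0.900200
step 6 [3y] swap r/2=1037/56020: DF=(1 − 1037/56020·(0.965700+0.963100+0.941800+0.934900+0.900200))/(1+1037/56020) = 8963/10000 ≈ 0.896300
step 7 [3.5y] zero: DF = P = 4303/5000 ≈ 0.860600
step 8 [4y] bond c/2=3/200: DF=(1857869/2000000 − 3/200·(0.965700+0.963100+0.941800+0.934900+0.900200+0.896300+0.860600))/(1+3/200) = 8197/10000 ≈ 0.819700

1 1/2 9657/10000
2 1 9631/10000
3 3/2 4709/5000
4 2 9349/10000
5 5/2 4501/5000
6 3 8963/10000
7 7/2 4303/5000
8 4 8197/10000
f(2.5y,4y) = ((4501/5000)/(8197/10000) − 1)/(3/2) = 230/3513 ≈ 6.5471%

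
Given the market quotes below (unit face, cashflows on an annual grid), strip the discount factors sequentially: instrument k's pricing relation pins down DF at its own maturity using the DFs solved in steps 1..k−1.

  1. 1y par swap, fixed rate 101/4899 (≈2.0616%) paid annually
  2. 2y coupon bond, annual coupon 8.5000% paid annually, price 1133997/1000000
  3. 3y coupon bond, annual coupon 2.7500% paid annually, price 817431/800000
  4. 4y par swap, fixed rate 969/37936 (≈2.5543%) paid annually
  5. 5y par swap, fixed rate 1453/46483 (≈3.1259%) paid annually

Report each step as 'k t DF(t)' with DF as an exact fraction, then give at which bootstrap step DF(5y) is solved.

step 1 [1y] swap r/1=101/4899: DF=(1 − 101/4899·(0))/(1+101/4899) = 4899/5000 ≈ 0.979800
step 2 [2y] bond c/1=17/200: DF=(1133997/1000000 − 17/200·(0.979800))/(1+17/200) = 2421/2500 ≈ 0.968400
step 3 [3y] bond c/1=11/400: DF=(817431/800000 − 11/400·(0.979800+0.968400))/(1+11/400) = 9423/10000 ≈ 0.942300
step 4 [4y] swap r/1=969/37936: DF=(1 − 969/37936·(0.979800+0.968400+0.942300))/(1+969/37936) = 9031/10000 ≈ 0.903100
step 5 [5y] swap r/1=1453/46483: DF=(1 − 1453/46483·(0.979800+0.968400+0.942300+0.903100))/(1+1453/46483) = 8547/10000 ≈ 0.854700

1 1 4899/5000
2 2 2421/2500
3 3 9423/10000
4 4 9031/10000
5 5 8547/10000
DF(5y) is solved at step 5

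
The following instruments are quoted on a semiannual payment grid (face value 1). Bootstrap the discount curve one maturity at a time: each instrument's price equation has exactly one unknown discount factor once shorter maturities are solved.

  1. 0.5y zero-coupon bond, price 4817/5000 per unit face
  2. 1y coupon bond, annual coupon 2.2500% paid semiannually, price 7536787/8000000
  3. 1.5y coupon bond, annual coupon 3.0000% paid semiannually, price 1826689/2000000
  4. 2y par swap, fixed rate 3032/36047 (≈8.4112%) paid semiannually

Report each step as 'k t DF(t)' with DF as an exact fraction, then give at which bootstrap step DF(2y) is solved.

1 1/2 4817/5000
2 1 9209/10000
3 3/2 109/125
4 2 2121/2500
DF(2y) is solved at step 4

step 1 [0.5y] zero: DF = P = 4817/5000 ≈ 0.963400
step 2 [1y] bond c/2=9/800: DF=(7536787/8000000 − 9/800·(0.963400))/(1+9/800) = 9209/10000 ≈ 0.920900
step 3 [1.5y] bond c/2=3/200: DF=(1826689/2000000 − 3/200·(0.963400+0.920900))/(1+3/200) = 109/125 ≈ 0.872000
step 4 [2y] swap r/2=1516/36047: DF=(1 − 1516/36047·(0.963400+0.920900+0.872000))/(1+1516/36047) = 2121/2500 ≈ 0.848400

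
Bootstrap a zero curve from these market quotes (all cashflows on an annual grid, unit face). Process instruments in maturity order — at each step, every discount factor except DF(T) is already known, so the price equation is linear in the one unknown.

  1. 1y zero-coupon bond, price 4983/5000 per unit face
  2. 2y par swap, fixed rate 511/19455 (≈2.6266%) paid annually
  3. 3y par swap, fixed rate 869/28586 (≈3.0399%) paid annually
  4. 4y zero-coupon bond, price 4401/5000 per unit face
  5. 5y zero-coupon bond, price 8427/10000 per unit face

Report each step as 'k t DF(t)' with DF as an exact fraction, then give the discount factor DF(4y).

step 1 [1y] zero: DF = P = 4983/5000 ≈ 0.996600
step 2 [2y] swap r/1=511/19455: DF=(1 − 511/19455·(0.996600))/(1+511/19455) = 9489/10000 ≈ 0.948900
step 3 [3y] swap r/1=869/28586: DF=(1 − 869/28586·(0.996600+0.948900))/(1+869/28586) = 9131/10000 ≈ 0.913100
step 4 [4y] zero: DF = P = 4401/5000 ≈ 0.880200
step 5 [5y] zero: DF = P = 8427/10000 ≈ 0.842700

1 1 4983/5000
2 2 9489/10000
3 3 9131/10000
4 4 4401/5000
5 5 8427/10000
DF(4y) = 4401/5000 ≈ 0.880200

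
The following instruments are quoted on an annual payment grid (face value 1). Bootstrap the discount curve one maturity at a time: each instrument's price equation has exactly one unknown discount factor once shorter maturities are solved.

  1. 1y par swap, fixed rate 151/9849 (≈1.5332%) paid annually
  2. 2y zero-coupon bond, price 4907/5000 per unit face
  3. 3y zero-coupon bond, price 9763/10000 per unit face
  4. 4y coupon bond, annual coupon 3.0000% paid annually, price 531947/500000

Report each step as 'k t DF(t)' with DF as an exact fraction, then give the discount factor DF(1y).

step 1 [1y] swap r/1=151/9849: DF=(1 − 151/9849·(0))/(1+151/9849) = 9849/10000 ≈ 0.984900
step 2 [2y] zero: DF = P = 4907/5000 ≈ 0.981400
step 3 [3y] zero: DF = P = 9763/10000 ≈ 0.976300
step 4 [4y] bond c/1=3/100: DF=(531947/500000 − 3/100·(0.984900+0.981400+0.976300))/(1+3/100) = 592/625 ≈ 0.947200

1 1 9849/10000
2 2 4907/5000
3 3 9763/10000
4 4 592/625
DF(1y) = 9849/10000 ≈ 0.984900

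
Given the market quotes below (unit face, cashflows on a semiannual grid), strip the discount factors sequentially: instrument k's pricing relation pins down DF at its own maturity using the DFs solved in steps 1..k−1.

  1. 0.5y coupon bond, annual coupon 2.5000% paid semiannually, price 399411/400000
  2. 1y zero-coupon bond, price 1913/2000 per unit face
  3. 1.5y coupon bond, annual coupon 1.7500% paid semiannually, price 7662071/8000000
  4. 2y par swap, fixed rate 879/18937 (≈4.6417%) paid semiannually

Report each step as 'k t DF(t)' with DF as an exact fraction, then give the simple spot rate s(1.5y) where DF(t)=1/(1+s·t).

step 1 [0.5y] bond c/2=1/80: DF=(399411/400000 − 1/80·(0))/(1+1/80) = 4931/5000 ≈ 0.986200
step 2 [1y] zero: DF = P = 1913/2000 ≈ 0.956500
step 3 [1.5y] bond c/2=7/800: DF=(7662071/8000000 − 7/800·(0.986200+0.956500))/(1+7/800) = 4663/5000 ≈ 0.932600
step 4 [2y] swap r/2=879/37874: DF=(1 − 879/37874·(0.986200+0.956500+0.932600))/(1+879/37874) = 9121/10000 ≈ 0.912100

1 1/2 4931/5000
2 1 1913/2000
3 3/2 4663/5000
4 2 9121/10000
s(1.5y) = (1/(4663/5000) − 1)/(3/2) = 674/13989 ≈ 4.8181%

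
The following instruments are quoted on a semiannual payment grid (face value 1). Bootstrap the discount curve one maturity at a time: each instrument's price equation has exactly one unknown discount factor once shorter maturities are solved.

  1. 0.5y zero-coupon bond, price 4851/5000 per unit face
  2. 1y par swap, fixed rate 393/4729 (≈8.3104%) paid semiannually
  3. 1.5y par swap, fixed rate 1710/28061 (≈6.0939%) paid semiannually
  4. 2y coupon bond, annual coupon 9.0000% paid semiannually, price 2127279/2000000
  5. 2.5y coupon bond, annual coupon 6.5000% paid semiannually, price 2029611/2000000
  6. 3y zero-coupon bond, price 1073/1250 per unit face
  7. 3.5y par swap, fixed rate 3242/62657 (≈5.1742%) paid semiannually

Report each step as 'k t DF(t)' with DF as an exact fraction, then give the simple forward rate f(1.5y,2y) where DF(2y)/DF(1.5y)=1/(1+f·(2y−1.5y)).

1 1/2 4851/5000
2 1 4607/5000
3 3/2 1829/2000
4 2 897/1000
5 5/2 8663/10000
6 3 1073/1250
7 7/2 8379/10000
f(1.5y,2y) = ((1829/2000)/(897/1000) − 1)/(1/2) = 35/897 ≈ 3.9019%

step 1 [0.5y] zero: DF = P = 4851/5000 ≈ 0.970200
step 2 [1y] swap r/2=393/9458: DF=(1 − 393/9458·(0.970200))/(1+393/9458) = 4607/5000 ≈ 0.921400
step 3 [1.5y] swap r/2=855/28061: DF=(1 − 855/28061·(0.970200+0.921400))/(1+855/28061) = 1829/2000 ≈ 0.914500
step 4 [2y] bond c/2=9/200: DF=(2127279/2000000 − 9/200·(0.970200+0.921400+0.914500))/(1+9/200) = 897/1000 ≈ 0.897000
step 5 [2.5y] bond c/2=13/400: DF=(2029611/2000000 − 13/400·(0.970200+0.921400+0.914500+0.897000))/(1+13/400) = 8663/10000 ≈ 0.866300
step 6 [3y] zero: DF = P = 1073/1250 ≈ 0.858400
step 7 [3.5y] swap r/2=1621/62657: DF=(1 − 1621/62657·(0.970200+0.921400+0.914500+0.897000+0.866300+0.858400))/(1+1621/62657) = 8379/10000 ≈ 0.837900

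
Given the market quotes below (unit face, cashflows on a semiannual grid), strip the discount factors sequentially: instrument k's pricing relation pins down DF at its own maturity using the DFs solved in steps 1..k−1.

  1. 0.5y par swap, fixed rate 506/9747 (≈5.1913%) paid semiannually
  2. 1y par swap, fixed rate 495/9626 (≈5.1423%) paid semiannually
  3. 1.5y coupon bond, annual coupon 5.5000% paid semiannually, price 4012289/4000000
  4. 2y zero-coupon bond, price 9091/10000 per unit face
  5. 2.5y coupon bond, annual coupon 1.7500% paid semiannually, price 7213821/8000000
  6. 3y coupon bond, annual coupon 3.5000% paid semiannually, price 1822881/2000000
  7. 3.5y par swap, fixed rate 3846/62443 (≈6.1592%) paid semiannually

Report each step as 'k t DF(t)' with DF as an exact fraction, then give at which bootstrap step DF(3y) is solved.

step 1 [0.5y] swap r/2=253/9747: DF=(1 − 253/9747·(0))/(1+253/9747) = 9747/10000 ≈ 0.974700
step 2 [1y] swap r/2=495/19252: DF=(1 − 495/19252·(0.974700))/(1+495/19252) = 1901/2000 ≈ 0.950500
step 3 [1.5y] bond c/2=11/400: DF=(4012289/4000000 − 11/400·(0.974700+0.950500))/(1+11/400) = 9247/10000 ≈ 0.924700
step 4 [2y] zero: DF = P = 9091/10000 ≈ 0.909100
step 5 [2.5y] bond c/2=7/800: DF=(7213821/8000000 − 7/800·(0.974700+0.950500+0.924700+0.909100))/(1+7/800) = 8613/10000 ≈ 0.861300
step 6 [3y] bond c/2=7/400: DF=(1822881/2000000 − 7/400·(0.974700+0.950500+0.924700+0.909100+0.861300))/(1+7/400) = 8163/10000 ≈ 0.816300
step 7 [3.5y] swap r/2=1923/62443: DF=(1 − 1923/62443·(0.974700+0.950500+0.924700+0.909100+0.861300+0.816300))/(1+1923/62443) = 8077/10000 ≈ 0.807700

1 1/2 9747/10000
2 1 1901/2000
3 3/2 9247/10000
4 2 9091/10000
5 5/2 8613/10000
6 3 8163/10000
7 7/2 8077/10000
DF(3y) is solved at step 6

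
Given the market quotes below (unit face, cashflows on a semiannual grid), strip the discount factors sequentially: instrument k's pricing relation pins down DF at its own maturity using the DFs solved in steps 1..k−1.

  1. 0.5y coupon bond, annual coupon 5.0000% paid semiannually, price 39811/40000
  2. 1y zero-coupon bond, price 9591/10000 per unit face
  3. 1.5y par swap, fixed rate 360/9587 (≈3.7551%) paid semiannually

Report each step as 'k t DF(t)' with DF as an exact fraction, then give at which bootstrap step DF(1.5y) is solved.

1 1/2 971/1000
2 1 9591/10000
3 3/2 473/500
DF(1.5y) is solved at step 3

step 1 [0.5y] bond c/2=1/40: DF=(39811/40000 − 1/40·(0))/(1+1/40) = 971/1000 ≈ 0.971000
step 2 [1y] zero: DF = P = 9591/10000 ≈ 0.959100
step 3 [1.5y] swap r/2=180/9587: DF=(1 − 180/9587·(0.971000+0.959100))/(1+180/9587) = 473/500 ≈ 0.946000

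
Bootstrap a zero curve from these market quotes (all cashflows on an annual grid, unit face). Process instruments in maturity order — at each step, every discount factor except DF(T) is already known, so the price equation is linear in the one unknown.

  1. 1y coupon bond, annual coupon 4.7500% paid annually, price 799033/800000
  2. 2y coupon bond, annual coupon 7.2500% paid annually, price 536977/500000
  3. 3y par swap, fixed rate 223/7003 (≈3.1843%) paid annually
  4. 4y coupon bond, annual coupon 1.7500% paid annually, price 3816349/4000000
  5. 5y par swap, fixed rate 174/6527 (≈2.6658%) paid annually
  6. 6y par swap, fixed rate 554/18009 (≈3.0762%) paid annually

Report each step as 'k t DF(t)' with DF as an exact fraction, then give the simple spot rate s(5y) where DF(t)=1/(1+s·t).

step 1 [1y] bond c/1=19/400: DF=(799033/800000 − 19/400·(0))/(1+19/400) = 1907/2000 ≈ 0.953500
step 2 [2y] bond c/1=29/400: DF=(536977/500000 − 29/400·(0.953500))/(1+29/400) = 9369/10000 ≈ 0.936900
step 3 [3y] swap r/1=223/7003: DF=(1 − 223/7003·(0.953500+0.936900))/(1+223/7003) = 2277/2500 ≈ 0.910800
step 4 [4y] bond c/1=7/400: DF=(3816349/4000000 − 7/400·(0.953500+0.936900+0.910800))/(1+7/400) = 1779/2000 ≈ 0.889500
step 5 [5y] swap r/1=174/6527: DF=(1 − 174/6527·(0.953500+0.936900+0.910800+0.889500))/(1+174/6527) = 4391/5000 ≈ 0.878200
step 6 [6y] swap r/1=554/18009: DF=(1 − 554/18009·(0.953500+0.936900+0.910800+0.889500+0.878200))/(1+554/18009) = 4169/5000 ≈ 0.833800

1 1 1907/2000
2 2 9369/10000
3 3 2277/2500
4 4 1779/2000
5 5 4391/5000
6 6 4169/5000
s(5y) = (1/(4391/5000) − 1)/(5) = 609/21955 ≈ 2.7739%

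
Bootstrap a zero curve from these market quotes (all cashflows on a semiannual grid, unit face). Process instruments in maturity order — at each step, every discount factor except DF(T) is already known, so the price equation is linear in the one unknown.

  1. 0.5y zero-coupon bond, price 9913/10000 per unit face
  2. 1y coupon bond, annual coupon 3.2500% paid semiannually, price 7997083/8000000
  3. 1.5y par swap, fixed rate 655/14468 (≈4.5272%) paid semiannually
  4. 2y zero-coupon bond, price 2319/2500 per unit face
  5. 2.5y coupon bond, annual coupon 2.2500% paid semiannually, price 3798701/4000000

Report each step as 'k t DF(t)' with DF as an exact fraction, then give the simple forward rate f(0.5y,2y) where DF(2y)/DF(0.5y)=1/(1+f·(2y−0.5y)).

step 1 [0.5y] zero: DF = P = 9913/10000 ≈ 0.991300
step 2 [1y] bond c/2=13/800: DF=(7997083/8000000 − 13/800·(0.991300))/(1+13/800) = 4839/5000 ≈ 0.967800
step 3 [1.5y] swap r/2=655/28936: DF=(1 − 655/28936·(0.991300+0.967800))/(1+655/28936) = 1869/2000 ≈ 0.934500
step 4 [2y] zero: DF = P = 2319/2500 ≈ 0.927600
step 5 [2.5y] bond c/2=9/800: DF=(3798701/4000000 − 9/800·(0.991300+0.967800+0.934500+0.927600))/(1+9/800) = 4483/5000 ≈ 0.896600

1 1/2 9913/10000
2 1 4839/5000
3 3/2 1869/2000
4 2 2319/2500
5 5/2 4483/5000
f(0.5y,2y) = ((9913/10000)/(2319/2500) − 1)/(3/2) = 637/13914 ≈ 4.5781%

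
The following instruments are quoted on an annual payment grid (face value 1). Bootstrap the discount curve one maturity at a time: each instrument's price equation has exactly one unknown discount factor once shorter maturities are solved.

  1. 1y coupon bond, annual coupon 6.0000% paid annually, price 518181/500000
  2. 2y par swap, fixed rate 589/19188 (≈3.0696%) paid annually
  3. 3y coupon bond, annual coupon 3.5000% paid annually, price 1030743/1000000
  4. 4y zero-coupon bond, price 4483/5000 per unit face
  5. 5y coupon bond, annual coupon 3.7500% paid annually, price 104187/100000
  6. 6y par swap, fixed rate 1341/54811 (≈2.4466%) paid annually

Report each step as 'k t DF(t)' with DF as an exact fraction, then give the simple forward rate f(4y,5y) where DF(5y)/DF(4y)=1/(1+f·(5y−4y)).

1 1 9777/10000
2 2 9411/10000
3 3 931/1000
4 4 4483/5000
5 5 543/625
6 6 8659/10000
f(4y,5y) = ((4483/5000)/(543/625) − 1)/(1) = 139/4344 ≈ 3.1998%

step 1 [1y] bond c/1=3/50: DF=(518181/500000 − 3/50·(0))/(1+3/50) = 9777/10000 ≈ 0.977700
step 2 [2y] swap r/1=589/19188: DF=(1 − 589/19188·(0.977700))/(1+589/19188) = 9411/10000 ≈ 0.941100
step 3 [3y] bond c/1=7/200: DF=(1030743/1000000 − 7/200·(0.977700+0.941100))/(1+7/200) = 931/1000 ≈ 0.931000
step 4 [4y] zero: DF = P = 4483/5000 ≈ 0.896600
step 5 [5y] bond c/1=3/80: DF=(104187/100000 − 3/80·(0.977700+0.941100+0.931000+0.896600))/(1+3/80) = 543/625 ≈ 0.868800
step 6 [6y] swap r/1=1341/54811: DF=(1 − 1341/54811·(0.977700+0.941100+0.931000+0.896600+0.868800))/(1+1341/54811) = 8659/10000 ≈ 0.865900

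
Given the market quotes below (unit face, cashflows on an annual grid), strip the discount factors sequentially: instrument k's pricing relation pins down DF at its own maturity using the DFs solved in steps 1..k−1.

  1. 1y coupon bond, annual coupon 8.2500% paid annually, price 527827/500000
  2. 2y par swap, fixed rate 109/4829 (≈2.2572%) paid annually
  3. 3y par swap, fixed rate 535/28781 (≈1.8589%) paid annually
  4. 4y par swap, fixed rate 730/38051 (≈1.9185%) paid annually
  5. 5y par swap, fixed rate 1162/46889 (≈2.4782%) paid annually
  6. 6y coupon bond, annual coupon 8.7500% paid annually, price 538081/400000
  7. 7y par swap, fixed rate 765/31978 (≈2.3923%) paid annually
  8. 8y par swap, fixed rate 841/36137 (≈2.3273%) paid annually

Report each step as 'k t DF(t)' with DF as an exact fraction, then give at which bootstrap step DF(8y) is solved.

1 1 1219/1250
2 2 2391/2500
3 3 1893/2000
4 4 927/1000
5 5 4419/5000
6 6 8597/10000
7 7 847/1000
8 8 4159/5000
DF(8y) is solved at step 8

step 1 [1y] bond c/1=33/400: DF=(527827/500000 − 33/400·(0))/(1+33/400) = 1219/1250 ≈ 0.975200
step 2 [2y] swap r/1=109/4829: DF=(1 − 109/4829·(0.975200))/(1+109/4829) = 2391/2500 ≈ 0.956400
step 3 [3y] swap r/1=535/28781: DF=(1 − 535/28781·(0.975200+0.956400))/(1+535/28781) = 1893/2000 ≈ 0.946500
step 4 [4y] swap r/1=730/38051: DF=(1 − 730/38051·(0.975200+0.956400+0.946500))/(1+730/38051) = 927/1000 ≈ 0.927000
step 5 [5y] swap r/1=1162/46889: DF=(1 − 1162/46889·(0.975200+0.956400+0.946500+0.927000))/(1+1162/46889) = 4419/5000 ≈ 0.883800
step 6 [6y] bond c/1=7/80: DF=(538081/400000 − 7/80·(0.975200+0.956400+0.946500+0.927000+0.883800))/(1+7/80) = 8597/10000 ≈ 0.859700
step 7 [7y] swap r/1=765/31978: DF=(1 − 765/31978·(0.975200+0.956400+0.946500+0.927000+0.883800+0.859700))/(1+765/31978) = 847/1000 ≈ 0.847000
step 8 [8y] swap r/1=841/36137: DF=(1 − 841/36137·(0.975200+0.956400+0.946500+0.927000+0.883800+0.859700+0.847000))/(1+841/36137) = 4159/5000 ≈ 0.831800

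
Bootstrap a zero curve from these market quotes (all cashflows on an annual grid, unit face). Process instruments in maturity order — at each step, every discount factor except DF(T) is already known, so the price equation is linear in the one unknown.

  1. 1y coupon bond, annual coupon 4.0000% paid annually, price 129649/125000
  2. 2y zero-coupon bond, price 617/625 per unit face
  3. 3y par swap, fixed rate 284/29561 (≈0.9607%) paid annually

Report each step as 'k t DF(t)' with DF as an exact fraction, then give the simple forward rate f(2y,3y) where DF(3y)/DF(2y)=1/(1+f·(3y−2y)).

1 1 9973/10000
2 2 617/625
3 3 2429/2500
f(2y,3y) = ((617/625)/(2429/2500) − 1)/(1) = 39/2429 ≈ 1.6056%

step 1 [1y] bond c/1=1/25: DF=(129649/125000 − 1/25·(0))/(1+1/25) = 9973/10000 ≈ 0.997300
step 2 [2y] zero: DF = P = 617/625 ≈ 0.987200
step 3 [3y] swap r/1=284/29561: DF=(1 − 284/29561·(0.997300+0.987200))/(1+284/29561) = 2429/2500 ≈ 0.971600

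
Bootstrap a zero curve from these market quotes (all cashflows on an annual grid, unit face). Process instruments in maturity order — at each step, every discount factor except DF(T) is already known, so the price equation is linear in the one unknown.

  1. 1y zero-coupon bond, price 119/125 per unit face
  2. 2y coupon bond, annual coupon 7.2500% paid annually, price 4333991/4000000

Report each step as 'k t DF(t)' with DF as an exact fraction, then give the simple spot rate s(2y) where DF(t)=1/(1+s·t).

1 1 119/125
2 2 9459/10000
s(2y) = (1/(9459/10000) − 1)/(2) = 541/18918 ≈ 2.8597%

step 1 [1y] zero: DF = P = 119/125 ≈ 0.952000
step 2 [2y] bond c/1=29/400: DF=(4333991/4000000 − 29/400·(0.952000))/(1+29/400) = 9459/10000 ≈ 0.945900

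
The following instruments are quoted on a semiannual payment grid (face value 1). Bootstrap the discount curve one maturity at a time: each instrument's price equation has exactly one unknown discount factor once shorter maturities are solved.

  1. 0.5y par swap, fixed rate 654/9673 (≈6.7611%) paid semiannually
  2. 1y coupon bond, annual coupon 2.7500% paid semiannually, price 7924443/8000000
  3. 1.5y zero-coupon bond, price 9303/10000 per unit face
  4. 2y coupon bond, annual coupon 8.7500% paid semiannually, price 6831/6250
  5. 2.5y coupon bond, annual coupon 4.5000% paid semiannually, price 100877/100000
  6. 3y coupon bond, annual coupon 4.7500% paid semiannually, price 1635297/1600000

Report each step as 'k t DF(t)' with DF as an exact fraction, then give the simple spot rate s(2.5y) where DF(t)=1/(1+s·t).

step 1 [0.5y] swap r/2=327/9673: DF=(1 − 327/9673·(0))/(1+327/9673) = 9673/10000 ≈ 0.967300
step 2 [1y] bond c/2=11/800: DF=(7924443/8000000 − 11/800·(0.967300))/(1+11/800) = 241/250 ≈ 0.964000
step 3 [1.5y] zero: DF = P = 9303/10000 ≈ 0.930300
step 4 [2y] bond c/2=7/160: DF=(6831/6250 − 7/160·(0.967300+0.964000+0.930300))/(1+7/160) = 1159/1250 ≈ 0.927200
step 5 [2.5y] bond c/2=9/400: DF=(100877/100000 − 9/400·(0.967300+0.964000+0.930300+0.927200))/(1+9/400) = 1129/1250 ≈ 0.903200
step 6 [3y] bond c/2=19/800: DF=(1635297/1600000 − 19/800·(0.967300+0.964000+0.930300+0.927200+0.903200))/(1+19/800) = 1779/2000 ≈ 0.889500

1 1/2 9673/10000
2 1 241/250
3 3/2 9303/10000
4 2 1159/1250
5 5/2 1129/1250
6 3 1779/2000
s(2.5y) = (1/(1129/1250) − 1)/(5/2) = 242/5645 ≈ 4.2870%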